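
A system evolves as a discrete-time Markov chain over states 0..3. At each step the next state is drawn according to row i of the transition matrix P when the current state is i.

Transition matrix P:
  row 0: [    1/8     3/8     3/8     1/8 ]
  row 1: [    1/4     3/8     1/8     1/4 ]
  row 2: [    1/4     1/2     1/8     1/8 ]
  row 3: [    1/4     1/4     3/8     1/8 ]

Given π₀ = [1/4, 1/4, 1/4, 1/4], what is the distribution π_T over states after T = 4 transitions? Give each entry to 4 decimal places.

t=0: π = [0.2500, 0.2500, 0.2500, 0.2500]
t=1: π = [0.2188, 0.3750, 0.2500, 0.1563]
t=2: π = [0.2227, 0.3867, 0.2188, 0.1719]
t=3: π = [0.2222, 0.3809, 0.2236, 0.1733]
t=4: π = [0.2222, 0.3813, 0.2239, 0.1726]

π = [0.2222, 0.3813, 0.2239, 0.1726]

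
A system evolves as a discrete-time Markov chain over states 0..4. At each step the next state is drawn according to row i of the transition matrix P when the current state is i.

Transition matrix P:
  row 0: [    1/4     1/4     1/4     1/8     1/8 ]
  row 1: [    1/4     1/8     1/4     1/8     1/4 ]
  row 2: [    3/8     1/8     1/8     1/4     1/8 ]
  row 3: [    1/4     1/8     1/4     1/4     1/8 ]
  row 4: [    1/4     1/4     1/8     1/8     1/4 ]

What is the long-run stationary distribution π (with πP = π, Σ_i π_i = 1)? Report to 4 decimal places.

Balance equations π_j = Σ_i π_i·P[i][j]:
  π_0 = 1/4·π_0 + 1/4·π_1 + 3/8·π_2 + 1/4·π_3 + 1/4·π_4
  π_1 = 1/4·π_0 + 1/8·π_1 + 1/8·π_2 + 1/8·π_3 + 1/4·π_4
  π_2 = 1/4·π_0 + 1/4·π_1 + 1/8·π_2 + 1/4·π_3 + 1/8·π_4
  π_3 = 1/8·π_0 + 1/8·π_1 + 1/4·π_2 + 1/4·π_3 + 1/8·π_4
  normalize: π_0 + π_1 + π_2 + π_3 + π_4 = 1
Solving the linear system gives exactly π = [1091/3961, 715/3961, 806/3961, 681/3961, 668/3961].

π = [0.2754, 0.1805, 0.2035, 0.1719, 0.1686]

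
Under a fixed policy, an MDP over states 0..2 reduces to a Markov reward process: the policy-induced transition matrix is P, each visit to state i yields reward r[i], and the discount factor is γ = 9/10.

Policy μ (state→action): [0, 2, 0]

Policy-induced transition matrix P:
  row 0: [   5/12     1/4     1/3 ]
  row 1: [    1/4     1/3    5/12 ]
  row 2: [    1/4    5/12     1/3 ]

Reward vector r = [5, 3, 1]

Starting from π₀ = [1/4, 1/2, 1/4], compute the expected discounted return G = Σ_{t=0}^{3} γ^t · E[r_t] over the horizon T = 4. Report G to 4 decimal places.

t=0: π = [0.2500, 0.5000, 0.2500], E[r] = 3.0000, γ^t·E[r] = 3.000000, running G = 3.000000
t=1: π = [0.2917, 0.3333, 0.3750], E[r] = 2.8333, γ^t·E[r] = 2.550000, running G = 5.550000
t=2: π = [0.2986, 0.3403, 0.3611], E[r] = 2.8750, γ^t·E[r] = 2.328750, running G = 7.878750
t=3: π = [0.2998, 0.3385, 0.3617], E[r] = 2.8762, γ^t·E[r] = 2.096719, running G = 9.975469

G = 9.9755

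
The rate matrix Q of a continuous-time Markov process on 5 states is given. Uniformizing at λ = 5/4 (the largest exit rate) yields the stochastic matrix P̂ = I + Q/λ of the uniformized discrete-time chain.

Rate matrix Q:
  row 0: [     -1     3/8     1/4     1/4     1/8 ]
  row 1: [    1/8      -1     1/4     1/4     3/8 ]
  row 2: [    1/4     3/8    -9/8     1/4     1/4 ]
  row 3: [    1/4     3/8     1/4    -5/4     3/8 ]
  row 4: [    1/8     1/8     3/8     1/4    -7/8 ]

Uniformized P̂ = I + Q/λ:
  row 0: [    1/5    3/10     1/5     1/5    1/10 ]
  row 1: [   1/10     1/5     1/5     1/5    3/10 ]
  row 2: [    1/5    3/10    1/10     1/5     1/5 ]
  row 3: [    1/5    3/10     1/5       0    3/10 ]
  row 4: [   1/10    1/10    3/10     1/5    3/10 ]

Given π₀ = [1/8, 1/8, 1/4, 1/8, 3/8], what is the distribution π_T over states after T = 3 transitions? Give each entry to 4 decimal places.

π = [0.1523, 0.2274, 0.2045, 0.1670, 0.2489]

t=0: π = [0.1250, 0.1250, 0.2500, 0.1250, 0.3750]
t=1: π = [0.1500, 0.2125, 0.2125, 0.1750, 0.2500]
t=2: π = [0.1538, 0.2288, 0.2038, 0.1650, 0.2488]
t=3: π = [0.1523, 0.2274, 0.2045, 0.1670, 0.2489]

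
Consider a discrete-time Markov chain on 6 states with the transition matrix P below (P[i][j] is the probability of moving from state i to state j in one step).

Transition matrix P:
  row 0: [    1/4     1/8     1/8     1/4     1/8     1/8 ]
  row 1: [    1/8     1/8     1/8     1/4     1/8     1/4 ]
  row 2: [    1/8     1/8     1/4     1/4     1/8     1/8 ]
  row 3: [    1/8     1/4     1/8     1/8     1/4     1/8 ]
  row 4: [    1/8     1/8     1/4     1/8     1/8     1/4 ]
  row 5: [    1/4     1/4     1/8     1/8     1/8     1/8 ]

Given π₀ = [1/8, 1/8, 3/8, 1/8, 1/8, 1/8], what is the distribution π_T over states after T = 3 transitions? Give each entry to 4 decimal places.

t=0: π = [0.1250, 0.1250, 0.3750, 0.1250, 0.1250, 0.1250]
t=1: π = [0.1563, 0.1563, 0.1875, 0.2031, 0.1406, 0.1563]
t=2: π = [0.1641, 0.1699, 0.1660, 0.1875, 0.1504, 0.1621]
t=3: π = [0.1658, 0.1687, 0.1646, 0.1875, 0.1484, 0.1650]

π = [0.1658, 0.1687, 0.1646, 0.1875, 0.1484, 0.1650]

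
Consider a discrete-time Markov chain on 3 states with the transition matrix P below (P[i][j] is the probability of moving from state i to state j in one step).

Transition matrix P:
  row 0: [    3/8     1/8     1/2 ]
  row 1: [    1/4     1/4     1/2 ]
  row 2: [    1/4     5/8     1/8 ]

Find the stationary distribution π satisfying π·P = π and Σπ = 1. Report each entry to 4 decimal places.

Balance equations π_j = Σ_i π_i·P[i][j]:
  π_0 = 3/8·π_0 + 1/4·π_1 + 1/4·π_2
  π_1 = 1/8·π_0 + 1/4·π_1 + 5/8·π_2
  normalize: π_0 + π_1 + π_2 = 1
Solving the linear system gives exactly π = [2/7, 27/77, 4/11].

π = [0.2857, 0.3506, 0.3636]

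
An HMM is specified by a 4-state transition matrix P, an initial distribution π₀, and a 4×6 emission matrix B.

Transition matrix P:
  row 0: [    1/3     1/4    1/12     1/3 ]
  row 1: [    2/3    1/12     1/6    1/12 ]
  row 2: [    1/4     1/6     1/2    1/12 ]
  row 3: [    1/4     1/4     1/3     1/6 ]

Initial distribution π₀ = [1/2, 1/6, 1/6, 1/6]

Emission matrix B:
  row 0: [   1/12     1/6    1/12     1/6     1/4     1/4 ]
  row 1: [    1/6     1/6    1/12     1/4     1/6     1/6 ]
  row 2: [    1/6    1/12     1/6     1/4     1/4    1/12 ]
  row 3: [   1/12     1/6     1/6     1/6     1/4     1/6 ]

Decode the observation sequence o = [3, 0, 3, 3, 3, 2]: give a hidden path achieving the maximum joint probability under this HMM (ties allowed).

path = [2, 2, 2, 2, 2, 2]

t=0: δ = [8.333e-02, 4.167e-02, 4.167e-02, 2.778e-02]  (obs o_0=3)
t=1: δ = [2.315e-03, 3.472e-03, 3.472e-03, 2.315e-03]  ψ = [0, 0, 2, 0]  (obs o_1=0)
t=2: δ = [3.858e-04, 1.447e-04, 4.340e-04, 1.286e-04]  ψ = [1, 0, 2, 0]  (obs o_2=3)
t=3: δ = [2.143e-05, 2.411e-05, 5.425e-05, 2.143e-05]  ψ = [0, 0, 2, 0]  (obs o_3=3)
t=4: δ = [2.679e-06, 2.261e-06, 6.782e-06, 1.191e-06]  ψ = [1, 2, 2, 0]  (obs o_4=3)
t=5: δ = [1.413e-07, 9.419e-08, 5.651e-07, 1.488e-07]  ψ = [2, 2, 2, 0]  (obs o_5=2)
backtrack: best end state = 2; path = [2, 2, 2, 2, 2, 2]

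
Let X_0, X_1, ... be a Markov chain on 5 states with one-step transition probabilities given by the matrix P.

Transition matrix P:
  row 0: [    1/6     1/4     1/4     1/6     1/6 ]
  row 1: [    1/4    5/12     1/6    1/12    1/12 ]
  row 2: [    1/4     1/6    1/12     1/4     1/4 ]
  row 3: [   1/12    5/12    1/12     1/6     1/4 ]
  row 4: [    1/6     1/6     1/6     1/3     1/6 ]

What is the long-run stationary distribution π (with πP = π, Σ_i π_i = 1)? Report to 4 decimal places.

π = [0.1897, 0.3041, 0.1544, 0.1824, 0.1694]

Balance equations π_j = Σ_i π_i·P[i][j]:
  π_0 = 1/6·π_0 + 1/4·π_1 + 1/4·π_2 + 1/12·π_3 + 1/6·π_4
  π_1 = 1/4·π_0 + 5/12·π_1 + 1/6·π_2 + 5/12·π_3 + 1/6·π_4
  π_2 = 1/4·π_0 + 1/6·π_1 + 1/12·π_2 + 1/12·π_3 + 1/6·π_4
  π_3 = 1/6·π_0 + 1/12·π_1 + 1/4·π_2 + 1/6·π_3 + 1/3·π_4
  normalize: π_0 + π_1 + π_2 + π_3 + π_4 = 1
Solving the linear system gives exactly π = [1936/10207, 3104/10207, 1576/10207, 1862/10207, 1729/10207].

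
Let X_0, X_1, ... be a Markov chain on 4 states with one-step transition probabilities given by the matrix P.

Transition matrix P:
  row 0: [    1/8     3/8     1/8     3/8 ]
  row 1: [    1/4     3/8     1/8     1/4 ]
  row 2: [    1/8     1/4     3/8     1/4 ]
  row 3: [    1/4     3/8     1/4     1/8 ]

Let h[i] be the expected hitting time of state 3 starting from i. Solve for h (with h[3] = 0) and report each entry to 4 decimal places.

h = [3.2269, 3.6303, 3.6975, 0.0000]

First-step conditioning: h[3] = 0; for i ≠ 3, h[i] = 1 + Σ_k P[i][k]·h[k].
  h[0] = 1 + 1/8·h[0] + 3/8·h[1] + 1/8·h[2]
  h[1] = 1 + 1/4·h[0] + 3/8·h[1] + 1/8·h[2]
  h[2] = 1 + 1/8·h[0] + 1/4·h[1] + 3/8·h[2]
Solving the 3×3 linear system over states ≠ 3 gives exactly h = [384/119, 432/119, 440/119, 0] (h[3] = 0 is the target).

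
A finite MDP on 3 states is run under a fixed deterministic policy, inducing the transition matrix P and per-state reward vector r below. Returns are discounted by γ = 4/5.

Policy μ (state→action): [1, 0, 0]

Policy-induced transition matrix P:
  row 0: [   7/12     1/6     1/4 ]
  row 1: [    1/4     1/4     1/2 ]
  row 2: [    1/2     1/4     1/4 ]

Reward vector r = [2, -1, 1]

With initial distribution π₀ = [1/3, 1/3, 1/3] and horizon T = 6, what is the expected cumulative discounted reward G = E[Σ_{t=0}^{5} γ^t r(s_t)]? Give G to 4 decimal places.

G = 3.4771

t=0: π = [0.3333, 0.3333, 0.3333], E[r] = 0.6667, γ^t·E[r] = 0.666667, running G = 0.666667
t=1: π = [0.4444, 0.2222, 0.3333], E[r] = 1.0000, γ^t·E[r] = 0.800000, running G = 1.466667
t=2: π = [0.4815, 0.2130, 0.3056], E[r] = 1.0556, γ^t·E[r] = 0.675556, running G = 2.142222
t=3: π = [0.4869, 0.2099, 0.3032], E[r] = 1.0671, γ^t·E[r] = 0.546370, running G = 2.688593
t=4: π = [0.4881, 0.2094, 0.3025], E[r] = 1.0693, γ^t·E[r] = 0.437965, running G = 3.126558
t=5: π = [0.4883, 0.2093, 0.3024], E[r] = 1.0697, γ^t·E[r] = 0.350509, running G = 3.477067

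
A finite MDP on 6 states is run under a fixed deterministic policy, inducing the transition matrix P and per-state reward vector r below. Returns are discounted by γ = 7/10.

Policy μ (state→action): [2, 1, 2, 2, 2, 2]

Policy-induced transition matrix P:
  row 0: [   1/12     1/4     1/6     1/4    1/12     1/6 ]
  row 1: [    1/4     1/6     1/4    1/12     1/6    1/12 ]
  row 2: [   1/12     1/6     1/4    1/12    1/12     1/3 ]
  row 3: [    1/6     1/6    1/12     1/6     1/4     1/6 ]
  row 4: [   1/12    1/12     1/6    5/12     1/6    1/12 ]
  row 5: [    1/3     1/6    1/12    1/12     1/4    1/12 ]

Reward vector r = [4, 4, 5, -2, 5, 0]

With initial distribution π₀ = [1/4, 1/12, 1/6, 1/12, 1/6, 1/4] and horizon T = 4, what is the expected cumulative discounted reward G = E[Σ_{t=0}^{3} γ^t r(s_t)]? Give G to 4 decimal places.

t=0: π = [0.2500, 0.0833, 0.1667, 0.0833, 0.1667, 0.2500], E[r] = 2.8333, γ^t·E[r] = 2.833333, running G = 2.833333
t=1: π = [0.1667, 0.1736, 0.1597, 0.1875, 0.1597, 0.1528], E[r] = 2.5833, γ^t·E[r] = 1.808333, running G = 4.641667
t=2: π = [0.1661, 0.1672, 0.1661, 0.1800, 0.1678, 0.1528], E[r] = 2.6429, γ^t·E[r] = 1.295041, running G = 5.936707
t=3: π = [0.1644, 0.1665, 0.1667, 0.1820, 0.1667, 0.1537], E[r] = 2.6269, γ^t·E[r] = 0.901037, running G = 6.837744

G = 6.8377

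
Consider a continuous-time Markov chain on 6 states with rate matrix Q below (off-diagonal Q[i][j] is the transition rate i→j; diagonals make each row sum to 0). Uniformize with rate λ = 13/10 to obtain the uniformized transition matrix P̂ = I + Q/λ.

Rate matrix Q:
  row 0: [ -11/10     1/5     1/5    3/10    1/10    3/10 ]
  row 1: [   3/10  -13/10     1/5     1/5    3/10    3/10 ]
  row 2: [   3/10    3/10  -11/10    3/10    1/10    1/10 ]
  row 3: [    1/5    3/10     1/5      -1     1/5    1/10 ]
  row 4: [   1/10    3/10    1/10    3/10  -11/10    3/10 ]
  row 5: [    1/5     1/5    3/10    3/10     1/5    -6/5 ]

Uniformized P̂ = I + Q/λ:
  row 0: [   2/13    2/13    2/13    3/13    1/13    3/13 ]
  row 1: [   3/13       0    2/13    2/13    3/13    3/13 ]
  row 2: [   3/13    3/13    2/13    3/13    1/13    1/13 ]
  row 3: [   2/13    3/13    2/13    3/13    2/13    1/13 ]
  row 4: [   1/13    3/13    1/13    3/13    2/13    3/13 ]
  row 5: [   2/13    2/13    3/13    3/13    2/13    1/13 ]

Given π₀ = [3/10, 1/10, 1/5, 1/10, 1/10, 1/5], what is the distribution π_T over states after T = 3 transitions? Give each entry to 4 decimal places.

t=0: π = [0.3000, 0.1000, 0.2000, 0.1000, 0.1000, 0.2000]
t=1: π = [0.1692, 0.1692, 0.1615, 0.2231, 0.1231, 0.1538]
t=2: π = [0.1698, 0.1669, 0.1562, 0.2178, 0.1414, 0.1479]
t=3: π = [0.1678, 0.1678, 0.1543, 0.2179, 0.1416, 0.1505]

π = [0.1678, 0.1678, 0.1543, 0.2179, 0.1416, 0.1505]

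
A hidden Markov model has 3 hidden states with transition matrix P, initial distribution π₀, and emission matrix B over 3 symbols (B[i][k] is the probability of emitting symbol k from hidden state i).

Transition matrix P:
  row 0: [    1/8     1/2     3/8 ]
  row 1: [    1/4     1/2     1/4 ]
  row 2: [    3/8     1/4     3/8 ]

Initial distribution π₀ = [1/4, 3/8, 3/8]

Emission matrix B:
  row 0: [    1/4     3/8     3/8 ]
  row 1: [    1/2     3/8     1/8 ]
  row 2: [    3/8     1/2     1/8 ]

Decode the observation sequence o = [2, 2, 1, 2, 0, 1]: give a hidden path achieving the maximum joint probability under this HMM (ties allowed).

t=0: δ = [9.375e-02, 4.688e-02, 4.688e-02]  (obs o_0=2)
t=1: δ = [6.592e-03, 5.859e-03, 4.395e-03]  ψ = [2, 0, 0]  (obs o_1=2)
t=2: δ = [6.180e-04, 1.236e-03, 1.236e-03]  ψ = [2, 0, 0]  (obs o_2=1)
t=3: δ = [1.738e-04, 7.725e-05, 5.794e-05]  ψ = [2, 1, 2]  (obs o_3=2)
t=4: δ = [5.431e-06, 4.345e-05, 2.444e-05]  ψ = [0, 0, 0]  (obs o_4=0)
t=5: δ = [4.074e-06, 8.147e-06, 5.431e-06]  ψ = [1, 1, 1]  (obs o_5=1)
backtrack: best end state = 1; path = [2, 0, 2, 0, 1, 1]

path = [2, 0, 2, 0, 1, 1]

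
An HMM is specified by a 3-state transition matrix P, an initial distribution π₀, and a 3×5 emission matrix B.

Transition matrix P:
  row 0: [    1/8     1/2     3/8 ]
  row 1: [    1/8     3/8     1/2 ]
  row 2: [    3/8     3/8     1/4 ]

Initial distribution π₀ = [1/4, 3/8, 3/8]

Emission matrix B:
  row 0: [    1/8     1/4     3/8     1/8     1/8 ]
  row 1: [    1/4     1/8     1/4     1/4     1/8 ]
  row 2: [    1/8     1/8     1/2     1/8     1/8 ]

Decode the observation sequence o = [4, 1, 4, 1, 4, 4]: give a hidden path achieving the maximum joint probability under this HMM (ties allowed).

path = [2, 0, 2, 0, 1, 2]

t=0: δ = [3.125e-02, 4.688e-02, 4.688e-02]  (obs o_0=4)
t=1: δ = [4.395e-03, 2.197e-03, 2.930e-03]  ψ = [2, 1, 1]  (obs o_1=1)
t=2: δ = [1.373e-04, 2.747e-04, 2.060e-04]  ψ = [2, 0, 0]  (obs o_2=4)
t=3: δ = [1.931e-05, 1.287e-05, 1.717e-05]  ψ = [2, 1, 1]  (obs o_3=1)
t=4: δ = [8.047e-07, 1.207e-06, 9.052e-07]  ψ = [2, 0, 0]  (obs o_4=4)
t=5: δ = [4.243e-08, 5.658e-08, 7.544e-08]  ψ = [2, 1, 1]  (obs o_5=4)
backtrack: best end state = 2; path = [2, 0, 2, 0, 1, 2]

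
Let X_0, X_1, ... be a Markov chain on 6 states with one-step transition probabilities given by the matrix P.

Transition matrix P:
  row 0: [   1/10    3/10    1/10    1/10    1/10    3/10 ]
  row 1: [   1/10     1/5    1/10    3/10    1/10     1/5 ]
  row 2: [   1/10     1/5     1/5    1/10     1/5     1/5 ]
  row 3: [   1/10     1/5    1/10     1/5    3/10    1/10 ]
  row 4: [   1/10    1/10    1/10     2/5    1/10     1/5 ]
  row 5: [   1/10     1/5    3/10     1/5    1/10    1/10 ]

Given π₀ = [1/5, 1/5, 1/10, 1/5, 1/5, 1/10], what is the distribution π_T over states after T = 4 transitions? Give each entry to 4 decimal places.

t=0: π = [0.2000, 0.2000, 0.1000, 0.2000, 0.2000, 0.1000]
t=1: π = [0.1000, 0.2000, 0.1300, 0.2300, 0.1500, 0.1900]
t=2: π = [0.1000, 0.1950, 0.1510, 0.2270, 0.1590, 0.1680]
t=3: π = [0.1000, 0.1941, 0.1487, 0.2262, 0.1605, 0.1705]
t=4: π = [0.1000, 0.1940, 0.1490, 0.2266, 0.1601, 0.1703]

π = [0.1000, 0.1940, 0.1490, 0.2266, 0.1601, 0.1703]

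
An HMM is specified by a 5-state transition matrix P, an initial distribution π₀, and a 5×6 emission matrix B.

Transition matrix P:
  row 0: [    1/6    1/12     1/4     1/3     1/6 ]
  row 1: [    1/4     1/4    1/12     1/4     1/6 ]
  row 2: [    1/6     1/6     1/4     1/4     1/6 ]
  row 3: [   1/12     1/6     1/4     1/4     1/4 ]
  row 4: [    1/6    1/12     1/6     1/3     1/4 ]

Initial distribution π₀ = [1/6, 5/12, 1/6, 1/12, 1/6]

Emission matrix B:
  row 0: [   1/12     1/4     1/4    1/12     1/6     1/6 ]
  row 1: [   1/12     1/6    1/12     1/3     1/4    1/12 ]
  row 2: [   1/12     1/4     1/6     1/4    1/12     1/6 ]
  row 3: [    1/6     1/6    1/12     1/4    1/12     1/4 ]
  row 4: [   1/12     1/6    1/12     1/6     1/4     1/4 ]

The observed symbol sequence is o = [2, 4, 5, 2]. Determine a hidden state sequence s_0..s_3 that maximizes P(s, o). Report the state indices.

path = [0, 4, 3, 2]

t=0: δ = [4.167e-02, 3.472e-02, 2.778e-02, 6.944e-03, 1.389e-02]  (obs o_0=2)
t=1: δ = [1.447e-03, 2.170e-03, 8.681e-04, 1.157e-03, 1.736e-03]  ψ = [1, 1, 0, 0, 0]  (obs o_1=4)
t=2: δ = [9.042e-05, 4.521e-05, 6.028e-05, 1.447e-04, 1.085e-04]  ψ = [1, 1, 0, 4, 4]  (obs o_2=5)
t=3: δ = [4.521e-06, 2.009e-06, 6.028e-06, 3.014e-06, 3.014e-06]  ψ = [4, 3, 3, 3, 3]  (obs o_3=2)
backtrack: best end state = 2; path = [0, 4, 3, 2]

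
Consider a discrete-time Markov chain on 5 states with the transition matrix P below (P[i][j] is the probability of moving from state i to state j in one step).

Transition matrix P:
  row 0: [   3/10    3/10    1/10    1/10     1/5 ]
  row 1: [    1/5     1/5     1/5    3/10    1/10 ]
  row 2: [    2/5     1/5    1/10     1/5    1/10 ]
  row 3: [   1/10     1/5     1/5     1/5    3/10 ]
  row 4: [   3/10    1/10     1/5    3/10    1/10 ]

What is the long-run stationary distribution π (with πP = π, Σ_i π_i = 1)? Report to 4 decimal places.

π = [0.2526, 0.2085, 0.1589, 0.2124, 0.1677]

Balance equations π_j = Σ_i π_i·P[i][j]:
  π_0 = 3/10·π_0 + 1/5·π_1 + 2/5·π_2 + 1/10·π_3 + 3/10·π_4
  π_1 = 3/10·π_0 + 1/5·π_1 + 1/5·π_2 + 1/5·π_3 + 1/10·π_4
  π_2 = 1/10·π_0 + 1/5·π_1 + 1/10·π_2 + 1/5·π_3 + 1/5·π_4
  π_3 = 1/10·π_0 + 3/10·π_1 + 1/5·π_2 + 1/5·π_3 + 3/10·π_4
  normalize: π_0 + π_1 + π_2 + π_3 + π_4 = 1
Solving the linear system gives exactly π = [911/3607, 752/3607, 573/3607, 766/3607, 605/3607].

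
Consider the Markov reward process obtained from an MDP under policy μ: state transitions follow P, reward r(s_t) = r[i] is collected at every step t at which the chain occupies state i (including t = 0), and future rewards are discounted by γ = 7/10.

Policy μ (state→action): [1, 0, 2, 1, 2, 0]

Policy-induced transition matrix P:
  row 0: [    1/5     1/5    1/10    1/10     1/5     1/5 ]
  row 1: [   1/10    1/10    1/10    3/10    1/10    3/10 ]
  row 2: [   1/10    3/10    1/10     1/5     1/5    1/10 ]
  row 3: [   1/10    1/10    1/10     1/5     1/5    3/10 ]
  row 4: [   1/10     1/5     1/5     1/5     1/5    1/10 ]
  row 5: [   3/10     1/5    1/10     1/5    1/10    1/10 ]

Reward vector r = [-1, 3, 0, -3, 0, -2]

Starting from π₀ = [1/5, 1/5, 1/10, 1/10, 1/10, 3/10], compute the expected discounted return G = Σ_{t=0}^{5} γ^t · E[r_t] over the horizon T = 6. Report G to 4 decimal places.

t=0: π = [0.2000, 0.2000, 0.1000, 0.1000, 0.1000, 0.3000], E[r] = -0.5000, γ^t·E[r] = -0.500000, running G = -0.500000
t=1: π = [0.1800, 0.1800, 0.1100, 0.2000, 0.1500, 0.1800], E[r] = -0.6000, γ^t·E[r] = -0.420000, running G = -0.920000
t=2: π = [0.1540, 0.1730, 0.1150, 0.2000, 0.1640, 0.1940], E[r] = -0.6230, γ^t·E[r] = -0.305270, running G = -1.225270
t=3: π = [0.1542, 0.1742, 0.1164, 0.2019, 0.1633, 0.1900], E[r] = -0.6173, γ^t·E[r] = -0.211734, running G = -1.437004
t=4: π = [0.1534, 0.1740, 0.1163, 0.2020, 0.1636, 0.1906], E[r] = -0.6186, γ^t·E[r] = -0.148528, running G = -1.585532
t=5: π = [0.1535, 0.1740, 0.1164, 0.2021, 0.1635, 0.1905], E[r] = -0.6187, γ^t·E[r] = -0.103978, running G = -1.689510

G = -1.6895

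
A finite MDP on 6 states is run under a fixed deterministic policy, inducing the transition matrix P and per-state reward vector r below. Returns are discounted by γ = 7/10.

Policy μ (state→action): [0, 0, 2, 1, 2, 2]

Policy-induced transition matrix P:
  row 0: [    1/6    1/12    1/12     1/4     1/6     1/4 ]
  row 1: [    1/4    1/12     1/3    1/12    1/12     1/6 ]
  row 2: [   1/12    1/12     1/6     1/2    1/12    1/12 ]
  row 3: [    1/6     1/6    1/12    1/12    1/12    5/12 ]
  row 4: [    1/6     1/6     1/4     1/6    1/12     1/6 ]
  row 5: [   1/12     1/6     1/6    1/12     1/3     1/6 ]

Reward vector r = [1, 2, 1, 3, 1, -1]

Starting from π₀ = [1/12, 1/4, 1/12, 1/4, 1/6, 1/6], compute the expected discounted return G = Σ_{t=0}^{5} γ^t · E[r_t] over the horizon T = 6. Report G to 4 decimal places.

G = 3.4621

t=0: π = [0.0833, 0.2500, 0.0833, 0.2500, 0.1667, 0.1667], E[r] = 1.4167, γ^t·E[r] = 1.416667, running G = 1.416667
t=1: π = [0.1667, 0.1319, 0.1944, 0.1458, 0.1319, 0.2292], E[r] = 0.9653, γ^t·E[r] = 0.675694, running G = 2.092361
t=2: π = [0.1424, 0.1256, 0.1736, 0.2031, 0.1545, 0.2008], E[r] = 1.1302, γ^t·E[r] = 0.553802, running G = 2.646163
t=3: π = [0.1459, 0.1299, 0.1717, 0.1923, 0.1454, 0.2148], E[r] = 1.0847, γ^t·E[r] = 0.372063, running G = 3.018226
t=4: π = [0.1453, 0.1294, 0.1722, 0.1913, 0.1492, 0.2126], E[r] = 1.0868, γ^t·E[r] = 0.260943, running G = 3.279169
t=5: π = [0.1454, 0.1294, 0.1726, 0.1917, 0.1486, 0.2122], E[r] = 1.0884, γ^t·E[r] = 0.182933, running G = 3.462102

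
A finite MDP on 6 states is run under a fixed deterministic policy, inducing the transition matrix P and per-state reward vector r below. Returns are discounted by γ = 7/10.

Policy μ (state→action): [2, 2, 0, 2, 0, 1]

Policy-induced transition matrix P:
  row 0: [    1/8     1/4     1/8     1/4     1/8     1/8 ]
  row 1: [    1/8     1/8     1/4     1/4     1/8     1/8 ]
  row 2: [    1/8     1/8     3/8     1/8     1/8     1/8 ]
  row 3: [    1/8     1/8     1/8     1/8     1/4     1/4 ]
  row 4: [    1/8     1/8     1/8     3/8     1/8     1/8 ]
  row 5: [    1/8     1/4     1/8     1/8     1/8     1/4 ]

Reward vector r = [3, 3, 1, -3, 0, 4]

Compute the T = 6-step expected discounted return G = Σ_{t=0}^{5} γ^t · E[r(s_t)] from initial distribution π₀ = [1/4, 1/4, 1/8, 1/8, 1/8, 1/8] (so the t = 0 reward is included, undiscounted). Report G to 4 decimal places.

t=0: π = [0.2500, 0.2500, 0.1250, 0.1250, 0.1250, 0.1250], E[r] = 1.7500, γ^t·E[r] = 1.750000, running G = 1.750000
t=1: π = [0.1250, 0.1719, 0.1875, 0.2188, 0.1406, 0.1563], E[r] = 1.0469, γ^t·E[r] = 0.732813, running G = 2.482813
t=2: π = [0.1250, 0.1602, 0.1934, 0.1973, 0.1523, 0.1719], E[r] = 1.1445, γ^t·E[r] = 0.560820, running G = 3.043633
t=3: π = [0.1250, 0.1621, 0.1934, 0.1987, 0.1497, 0.1711], E[r] = 1.1431, γ^t·E[r] = 0.392072, running G = 3.435705
t=4: π = [0.1250, 0.1620, 0.1936, 0.1983, 0.1498, 0.1712], E[r] = 1.1447, γ^t·E[r] = 0.274839, running G = 3.710543
t=5: π = [0.1250, 0.1620, 0.1937, 0.1983, 0.1498, 0.1712], E[r] = 1.1445, γ^t·E[r] = 0.192356, running G = 3.902899

G = 3.9029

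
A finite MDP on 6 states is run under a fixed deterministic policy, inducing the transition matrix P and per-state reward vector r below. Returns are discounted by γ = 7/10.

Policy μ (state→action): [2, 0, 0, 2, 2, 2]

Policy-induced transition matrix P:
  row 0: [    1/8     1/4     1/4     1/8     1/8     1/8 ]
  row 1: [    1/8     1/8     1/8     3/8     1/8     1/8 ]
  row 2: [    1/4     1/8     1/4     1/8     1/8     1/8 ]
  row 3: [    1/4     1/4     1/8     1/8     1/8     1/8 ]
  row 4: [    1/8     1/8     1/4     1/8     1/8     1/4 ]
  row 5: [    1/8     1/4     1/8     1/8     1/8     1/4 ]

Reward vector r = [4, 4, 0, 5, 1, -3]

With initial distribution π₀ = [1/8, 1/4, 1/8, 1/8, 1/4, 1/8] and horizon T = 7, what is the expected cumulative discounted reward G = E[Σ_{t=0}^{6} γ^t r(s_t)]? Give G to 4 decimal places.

G = 5.9225

t=0: π = [0.1250, 0.2500, 0.1250, 0.1250, 0.2500, 0.1250], E[r] = 2.0000, γ^t·E[r] = 2.000000, running G = 2.000000
t=1: π = [0.1563, 0.1719, 0.1875, 0.1875, 0.1250, 0.1719], E[r] = 1.8594, γ^t·E[r] = 1.301563, running G = 3.301563
t=2: π = [0.1719, 0.1895, 0.1836, 0.1680, 0.1250, 0.1621], E[r] = 1.9238, γ^t·E[r] = 0.942676, running G = 4.244238
t=3: π = [0.1689, 0.1877, 0.1851, 0.1724, 0.1250, 0.1609], E[r] = 1.9309, γ^t·E[r] = 0.662302, running G = 4.906540
t=4: π = [0.1697, 0.1878, 0.1849, 0.1719, 0.1250, 0.1607], E[r] = 1.9323, γ^t·E[r] = 0.463941, running G = 5.370481
t=5: π = [0.1696, 0.1878, 0.1849, 0.1719, 0.1250, 0.1607], E[r] = 1.9321, γ^t·E[r] = 0.324736, running G = 5.695217
t=6: π = [0.1696, 0.1878, 0.1849, 0.1719, 0.1250, 0.1607], E[r] = 1.9322, γ^t·E[r] = 0.227318, running G = 5.922535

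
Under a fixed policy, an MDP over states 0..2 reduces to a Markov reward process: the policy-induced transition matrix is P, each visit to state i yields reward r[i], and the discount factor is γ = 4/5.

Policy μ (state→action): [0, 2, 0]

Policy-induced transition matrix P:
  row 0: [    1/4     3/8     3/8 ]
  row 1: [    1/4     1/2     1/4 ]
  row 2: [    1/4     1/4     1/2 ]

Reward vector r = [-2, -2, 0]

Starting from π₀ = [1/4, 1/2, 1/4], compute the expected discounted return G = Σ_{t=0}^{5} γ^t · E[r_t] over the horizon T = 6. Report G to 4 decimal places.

t=0: π = [0.2500, 0.5000, 0.2500], E[r] = -1.5000, γ^t·E[r] = -1.500000, running G = -1.500000
t=1: π = [0.2500, 0.4063, 0.3438], E[r] = -1.3125, γ^t·E[r] = -1.050000, running G = -2.550000
t=2: π = [0.2500, 0.3828, 0.3672], E[r] = -1.2656, γ^t·E[r] = -0.810000, running G = -3.360000
t=3: π = [0.2500, 0.3770, 0.3730], E[r] = -1.2539, γ^t·E[r] = -0.642000, running G = -4.002000
t=4: π = [0.2500, 0.3755, 0.3745], E[r] = -1.2510, γ^t·E[r] = -0.512400, running G = -4.514400
t=5: π = [0.2500, 0.3751, 0.3749], E[r] = -1.2502, γ^t·E[r] = -0.409680, running G = -4.924080

G = -4.9241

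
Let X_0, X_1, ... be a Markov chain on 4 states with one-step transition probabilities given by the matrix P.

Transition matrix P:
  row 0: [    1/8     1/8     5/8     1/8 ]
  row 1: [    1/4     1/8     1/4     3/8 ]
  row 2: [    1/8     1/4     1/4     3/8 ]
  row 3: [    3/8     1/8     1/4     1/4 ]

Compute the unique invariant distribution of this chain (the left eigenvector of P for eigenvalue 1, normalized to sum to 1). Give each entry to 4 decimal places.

π = [0.2171, 0.1664, 0.3314, 0.2851]

Balance equations π_j = Σ_i π_i·P[i][j]:
  π_0 = 1/8·π_0 + 1/4·π_1 + 1/8·π_2 + 3/8·π_3
  π_1 = 1/8·π_0 + 1/8·π_1 + 1/4·π_2 + 1/8·π_3
  π_2 = 5/8·π_0 + 1/4·π_1 + 1/4·π_2 + 1/4·π_3
  normalize: π_0 + π_1 + π_2 + π_3 = 1
Solving the linear system gives exactly π = [150/691, 115/691, 229/691, 197/691].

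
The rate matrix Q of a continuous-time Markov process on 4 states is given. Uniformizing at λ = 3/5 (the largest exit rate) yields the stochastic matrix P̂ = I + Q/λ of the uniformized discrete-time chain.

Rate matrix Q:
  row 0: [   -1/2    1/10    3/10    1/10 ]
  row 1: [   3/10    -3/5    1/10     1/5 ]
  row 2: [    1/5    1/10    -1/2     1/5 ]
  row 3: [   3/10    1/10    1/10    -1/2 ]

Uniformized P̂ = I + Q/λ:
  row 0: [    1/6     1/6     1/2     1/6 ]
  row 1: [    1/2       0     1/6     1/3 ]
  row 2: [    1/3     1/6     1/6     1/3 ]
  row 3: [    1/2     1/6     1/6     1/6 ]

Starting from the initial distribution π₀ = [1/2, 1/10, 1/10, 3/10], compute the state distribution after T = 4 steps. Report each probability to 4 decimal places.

π = [0.3395, 0.1428, 0.2806, 0.2371]

t=0: π = [0.5000, 0.1000, 0.1000, 0.3000]
t=1: π = [0.3167, 0.1500, 0.3333, 0.2000]
t=2: π = [0.3389, 0.1417, 0.2722, 0.2472]
t=3: π = [0.3417, 0.1431, 0.2796, 0.2356]
t=4: π = [0.3395, 0.1428, 0.2806, 0.2371]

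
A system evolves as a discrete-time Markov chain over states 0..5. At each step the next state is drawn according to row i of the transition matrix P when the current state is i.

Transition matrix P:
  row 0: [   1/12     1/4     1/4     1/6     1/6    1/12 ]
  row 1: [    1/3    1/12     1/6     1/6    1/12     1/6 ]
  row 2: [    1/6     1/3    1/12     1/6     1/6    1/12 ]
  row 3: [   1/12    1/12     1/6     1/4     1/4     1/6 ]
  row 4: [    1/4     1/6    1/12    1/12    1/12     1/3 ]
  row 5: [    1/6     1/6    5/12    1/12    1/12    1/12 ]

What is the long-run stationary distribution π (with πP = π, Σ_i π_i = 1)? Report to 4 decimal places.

Balance equations π_j = Σ_i π_i·P[i][j]:
  π_0 = 1/12·π_0 + 1/3·π_1 + 1/6·π_2 + 1/12·π_3 + 1/4·π_4 + 1/6·π_5
  π_1 = 1/4·π_0 + 1/12·π_1 + 1/3·π_2 + 1/12·π_3 + 1/6·π_4 + 1/6·π_5
  π_2 = 1/4·π_0 + 1/6·π_1 + 1/12·π_2 + 1/6·π_3 + 1/12·π_4 + 5/12·π_5
  π_3 = 1/6·π_0 + 1/6·π_1 + 1/6·π_2 + 1/4·π_3 + 1/12·π_4 + 1/12·π_5
  π_4 = 1/6·π_0 + 1/12·π_1 + 1/6·π_2 + 1/4·π_3 + 1/12·π_4 + 1/12·π_5
  normalize: π_0 + π_1 + π_2 + π_3 + π_4 + π_5 = 1
Solving the linear system gives exactly π = [63217/348983, 64620/348983, 66610/348983, 54343/348983, 48958/348983, 51235/348983].

π = [0.1811, 0.1852, 0.1909, 0.1557, 0.1403, 0.1468]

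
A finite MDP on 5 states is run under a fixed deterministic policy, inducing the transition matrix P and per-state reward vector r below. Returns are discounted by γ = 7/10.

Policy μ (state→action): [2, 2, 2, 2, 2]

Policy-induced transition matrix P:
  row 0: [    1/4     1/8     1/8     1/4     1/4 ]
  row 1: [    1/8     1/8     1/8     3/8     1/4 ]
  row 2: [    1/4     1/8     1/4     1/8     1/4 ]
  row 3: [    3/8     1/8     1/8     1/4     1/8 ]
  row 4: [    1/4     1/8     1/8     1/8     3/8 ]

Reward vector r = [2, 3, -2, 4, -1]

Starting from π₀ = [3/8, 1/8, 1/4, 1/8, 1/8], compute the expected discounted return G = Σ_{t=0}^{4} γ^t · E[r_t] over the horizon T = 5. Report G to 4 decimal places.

G = 3.1380

t=0: π = [0.3750, 0.1250, 0.2500, 0.1250, 0.1250], E[r] = 1.0000, γ^t·E[r] = 1.000000, running G = 1.000000
t=1: π = [0.2500, 0.1250, 0.1563, 0.2188, 0.2500], E[r] = 1.1875, γ^t·E[r] = 0.831250, running G = 1.831250
t=2: π = [0.2617, 0.1250, 0.1445, 0.2148, 0.2539], E[r] = 1.2148, γ^t·E[r] = 0.595273, running G = 2.426523
t=3: π = [0.2612, 0.1250, 0.1431, 0.2158, 0.2549], E[r] = 1.2197, γ^t·E[r] = 0.418366, running G = 2.844890
t=4: π = [0.2614, 0.1250, 0.1429, 0.2159, 0.2549], E[r] = 1.2206, γ^t·E[r] = 0.293062, running G = 3.137951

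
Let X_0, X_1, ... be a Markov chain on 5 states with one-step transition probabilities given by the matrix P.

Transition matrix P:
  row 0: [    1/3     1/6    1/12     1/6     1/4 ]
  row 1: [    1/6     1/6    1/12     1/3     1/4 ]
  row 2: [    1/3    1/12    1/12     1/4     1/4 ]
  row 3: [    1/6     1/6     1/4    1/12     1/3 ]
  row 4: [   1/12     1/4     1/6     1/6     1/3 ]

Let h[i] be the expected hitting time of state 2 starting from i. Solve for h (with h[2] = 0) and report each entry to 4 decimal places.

h = [7.2474, 7.0529, 0.0000, 6.0803, 6.5708]

First-step conditioning: h[2] = 0; for i ≠ 2, h[i] = 1 + Σ_k P[i][k]·h[k].
  h[0] = 1 + 1/3·h[0] + 1/6·h[1] + 1/6·h[3] + 1/4·h[4]
  h[1] = 1 + 1/6·h[0] + 1/6·h[1] + 1/3·h[3] + 1/4·h[4]
  h[3] = 1 + 1/6·h[0] + 1/6·h[1] + 1/12·h[3] + 1/3·h[4]
  h[4] = 1 + 1/12·h[0] + 1/4·h[1] + 1/6·h[3] + 1/3·h[4]
Solving the 4×4 linear system over states ≠ 2 gives exactly h = [3428/473, 3336/473, 0, 2876/473, 3108/473] (h[2] = 0 is the target).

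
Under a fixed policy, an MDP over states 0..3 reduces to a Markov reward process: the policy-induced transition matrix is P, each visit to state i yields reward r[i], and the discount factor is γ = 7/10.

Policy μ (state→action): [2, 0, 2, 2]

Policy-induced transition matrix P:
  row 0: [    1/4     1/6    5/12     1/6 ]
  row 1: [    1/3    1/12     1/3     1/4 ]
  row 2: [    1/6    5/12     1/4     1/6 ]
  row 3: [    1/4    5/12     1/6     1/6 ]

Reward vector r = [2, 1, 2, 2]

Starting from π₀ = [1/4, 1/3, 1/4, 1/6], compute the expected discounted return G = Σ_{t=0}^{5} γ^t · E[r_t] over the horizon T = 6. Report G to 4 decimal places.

G = 5.0463

t=0: π = [0.2500, 0.3333, 0.2500, 0.1667], E[r] = 1.6667, γ^t·E[r] = 1.666667, running G = 1.666667
t=1: π = [0.2569, 0.2431, 0.3056, 0.1944], E[r] = 1.7569, γ^t·E[r] = 1.229861, running G = 2.896528
t=2: π = [0.2448, 0.2714, 0.2969, 0.1869], E[r] = 1.7286, γ^t·E[r] = 0.847008, running G = 3.743536
t=3: π = [0.2479, 0.2650, 0.2978, 0.1893], E[r] = 1.7350, γ^t·E[r] = 0.595106, running G = 4.338642
t=4: π = [0.2473, 0.2664, 0.2976, 0.1887], E[r] = 1.7336, γ^t·E[r] = 0.416246, running G = 4.754887
t=5: π = [0.2474, 0.2661, 0.2977, 0.1889], E[r] = 1.7339, γ^t·E[r] = 0.291423, running G = 5.046310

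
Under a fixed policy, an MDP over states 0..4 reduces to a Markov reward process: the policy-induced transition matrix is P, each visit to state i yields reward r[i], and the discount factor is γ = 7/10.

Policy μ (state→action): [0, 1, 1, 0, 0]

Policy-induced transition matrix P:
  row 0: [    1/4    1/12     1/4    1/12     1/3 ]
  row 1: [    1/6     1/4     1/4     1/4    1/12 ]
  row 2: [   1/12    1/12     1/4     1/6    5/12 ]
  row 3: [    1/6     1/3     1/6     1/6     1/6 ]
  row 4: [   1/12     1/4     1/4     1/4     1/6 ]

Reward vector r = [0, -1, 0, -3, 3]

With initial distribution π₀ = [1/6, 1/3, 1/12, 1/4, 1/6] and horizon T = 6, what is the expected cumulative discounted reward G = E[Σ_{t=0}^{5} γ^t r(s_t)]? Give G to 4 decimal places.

t=0: π = [0.1667, 0.3333, 0.0833, 0.2500, 0.1667], E[r] = -0.5833, γ^t·E[r] = -0.583333, running G = -0.583333
t=1: π = [0.1597, 0.2292, 0.2292, 0.1944, 0.1875], E[r] = -0.2500, γ^t·E[r] = -0.175000, running G = -0.758333
t=2: π = [0.1453, 0.2014, 0.2338, 0.1881, 0.2315], E[r] = -0.0712, γ^t·E[r] = -0.034878, running G = -0.793212
t=3: π = [0.1400, 0.2025, 0.2343, 0.1906, 0.2325], E[r] = -0.0768, γ^t·E[r] = -0.026334, running G = -0.819546
t=4: π = [0.1394, 0.2035, 0.2341, 0.1913, 0.2317], E[r] = -0.0821, γ^t·E[r] = -0.019722, running G = -0.839267
t=5: π = [0.1395, 0.2037, 0.2341, 0.1913, 0.2315], E[r] = -0.0832, γ^t·E[r] = -0.013984, running G = -0.853251

G = -0.8533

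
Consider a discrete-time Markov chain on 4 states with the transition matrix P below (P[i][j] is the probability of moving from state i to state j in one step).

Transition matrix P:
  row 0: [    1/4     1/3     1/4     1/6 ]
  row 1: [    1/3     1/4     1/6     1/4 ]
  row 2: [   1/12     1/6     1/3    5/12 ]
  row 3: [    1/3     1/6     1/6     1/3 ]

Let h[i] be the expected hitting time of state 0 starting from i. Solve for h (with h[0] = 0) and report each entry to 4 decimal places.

First-step conditioning: h[0] = 0; for i ≠ 0, h[i] = 1 + Σ_k P[i][k]·h[k].
  h[1] = 1 + 1/4·h[1] + 1/6·h[2] + 1/4·h[3]
  h[2] = 1 + 1/6·h[1] + 1/3·h[2] + 5/12·h[3]
  h[3] = 1 + 1/6·h[1] + 1/6·h[2] + 1/3·h[3]
Solving the 3×3 linear system over states ≠ 0 gives exactly h = [0, 60/17, 78/17, 60/17] (h[0] = 0 is the target).

h = [0.0000, 3.5294, 4.5882, 3.5294]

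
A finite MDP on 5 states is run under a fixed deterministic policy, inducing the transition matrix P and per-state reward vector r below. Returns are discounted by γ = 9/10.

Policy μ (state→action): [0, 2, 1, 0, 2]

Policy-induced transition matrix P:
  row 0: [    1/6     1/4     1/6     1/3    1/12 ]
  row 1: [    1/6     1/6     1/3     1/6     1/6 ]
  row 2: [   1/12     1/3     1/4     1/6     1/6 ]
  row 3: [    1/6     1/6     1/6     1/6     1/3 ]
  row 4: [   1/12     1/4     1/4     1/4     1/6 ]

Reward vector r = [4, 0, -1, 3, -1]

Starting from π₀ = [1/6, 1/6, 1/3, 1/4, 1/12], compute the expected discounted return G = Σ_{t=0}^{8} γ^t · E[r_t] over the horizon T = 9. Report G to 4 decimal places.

t=0: π = [0.1667, 0.1667, 0.3333, 0.2500, 0.0833], E[r] = 1.0000, γ^t·E[r] = 1.000000, running G = 1.000000
t=1: π = [0.1319, 0.2431, 0.2292, 0.2014, 0.1944], E[r] = 0.7083, γ^t·E[r] = 0.637500, running G = 1.637500
t=2: π = [0.1314, 0.2321, 0.2425, 0.2049, 0.1892], E[r] = 0.7083, γ^t·E[r] = 0.573750, running G = 2.211250
t=3: π = [0.1307, 0.2338, 0.2413, 0.2043, 0.1899], E[r] = 0.7046, γ^t·E[r] = 0.513633, running G = 2.724883
t=4: π = [0.1307, 0.2336, 0.2416, 0.2043, 0.1898], E[r] = 0.7044, γ^t·E[r] = 0.462127, running G = 3.187010
t=5: π = [0.1307, 0.2336, 0.2415, 0.2043, 0.1898], E[r] = 0.7043, γ^t·E[r] = 0.415898, running G = 3.602908
t=6: π = [0.1307, 0.2336, 0.2416, 0.2043, 0.1898], E[r] = 0.7043, γ^t·E[r] = 0.374303, running G = 3.977211
t=7: π = [0.1307, 0.2336, 0.2416, 0.2043, 0.1898], E[r] = 0.7043, γ^t·E[r] = 0.336873, running G = 4.314084
t=8: π = [0.1307, 0.2336, 0.2416, 0.2043, 0.1898], E[r] = 0.7043, γ^t·E[r] = 0.303186, running G = 4.617269

G = 4.6173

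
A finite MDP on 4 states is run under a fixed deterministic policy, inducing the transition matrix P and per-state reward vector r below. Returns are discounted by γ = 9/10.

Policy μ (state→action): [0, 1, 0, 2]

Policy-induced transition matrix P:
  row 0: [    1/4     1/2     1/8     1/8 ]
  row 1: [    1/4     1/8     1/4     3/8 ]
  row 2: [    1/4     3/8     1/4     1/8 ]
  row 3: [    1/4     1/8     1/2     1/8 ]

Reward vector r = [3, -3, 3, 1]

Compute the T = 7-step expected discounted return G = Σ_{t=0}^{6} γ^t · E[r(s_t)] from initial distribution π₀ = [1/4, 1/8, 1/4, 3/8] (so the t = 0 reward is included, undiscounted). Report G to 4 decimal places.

t=0: π = [0.2500, 0.1250, 0.2500, 0.3750], E[r] = 1.5000, γ^t·E[r] = 1.500000, running G = 1.500000
t=1: π = [0.2500, 0.2813, 0.3125, 0.1563], E[r] = 1.0000, γ^t·E[r] = 0.900000, running G = 2.400000
t=2: π = [0.2500, 0.2969, 0.2578, 0.1953], E[r] = 0.8281, γ^t·E[r] = 0.670781, running G = 3.070781
t=3: π = [0.2500, 0.2832, 0.2676, 0.1992], E[r] = 0.9023, γ^t·E[r] = 0.657809, running G = 3.728590
t=4: π = [0.2500, 0.2856, 0.2686, 0.1958], E[r] = 0.8945, γ^t·E[r] = 0.586902, running G = 4.315492
t=5: π = [0.2500, 0.2859, 0.2677, 0.1964], E[r] = 0.8918, γ^t·E[r] = 0.526626, running G = 4.842118
t=6: π = [0.2500, 0.2857, 0.2679, 0.1965], E[r] = 0.8930, γ^t·E[r] = 0.474580, running G = 5.316697

G = 5.3167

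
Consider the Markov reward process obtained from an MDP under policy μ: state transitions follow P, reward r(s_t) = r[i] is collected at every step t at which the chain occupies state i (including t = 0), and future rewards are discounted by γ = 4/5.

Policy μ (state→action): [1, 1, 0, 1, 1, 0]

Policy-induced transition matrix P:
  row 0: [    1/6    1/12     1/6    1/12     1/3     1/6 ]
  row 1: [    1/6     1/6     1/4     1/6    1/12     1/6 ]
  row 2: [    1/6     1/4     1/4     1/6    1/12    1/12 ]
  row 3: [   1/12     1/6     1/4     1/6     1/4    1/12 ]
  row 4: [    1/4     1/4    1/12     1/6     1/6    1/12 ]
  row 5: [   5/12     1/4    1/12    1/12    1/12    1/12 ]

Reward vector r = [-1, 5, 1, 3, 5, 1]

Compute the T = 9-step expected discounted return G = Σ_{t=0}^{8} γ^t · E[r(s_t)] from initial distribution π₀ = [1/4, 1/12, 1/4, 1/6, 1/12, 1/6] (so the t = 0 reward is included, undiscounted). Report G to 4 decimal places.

t=0: π = [0.2500, 0.0833, 0.2500, 0.1667, 0.0833, 0.1667], E[r] = 1.5000, γ^t·E[r] = 1.500000, running G = 1.500000
t=1: π = [0.2014, 0.1875, 0.1875, 0.1319, 0.1806, 0.1111], E[r] = 2.3333, γ^t·E[r] = 1.866667, running G = 3.366667
t=2: π = [0.1985, 0.1898, 0.1846, 0.1406, 0.1707, 0.1157], E[r] = 2.3264, γ^t·E[r] = 1.488889, running G = 4.855556
t=3: π = [0.1981, 0.1894, 0.1857, 0.1405, 0.1706, 0.1157], E[r] = 2.3247, γ^t·E[r] = 1.190272, running G = 6.045827
t=4: π = [0.1981, 0.1895, 0.1858, 0.1405, 0.1705, 0.1156], E[r] = 2.3248, γ^t·E[r] = 0.952227, running G = 6.998054
t=5: π = [0.1981, 0.1895, 0.1858, 0.1405, 0.1705, 0.1156], E[r] = 2.3248, γ^t·E[r] = 0.761783, running G = 7.759837
t=6: π = [0.1981, 0.1895, 0.1858, 0.1405, 0.1705, 0.1156], E[r] = 2.3248, γ^t·E[r] = 0.609425, running G = 8.369262
t=7: π = [0.1981, 0.1895, 0.1858, 0.1405, 0.1705, 0.1156], E[r] = 2.3248, γ^t·E[r] = 0.487540, running G = 8.856802
t=8: π = [0.1981, 0.1895, 0.1858, 0.1405, 0.1705, 0.1156], E[r] = 2.3248, γ^t·E[r] = 0.390032, running G = 9.246834

G = 9.2468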